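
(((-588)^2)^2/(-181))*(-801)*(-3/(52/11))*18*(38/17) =-540321029356002048/40001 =-13507688041699.01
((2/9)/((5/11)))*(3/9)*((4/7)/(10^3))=11/118125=0.00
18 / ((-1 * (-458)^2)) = -9 / 104882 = -0.00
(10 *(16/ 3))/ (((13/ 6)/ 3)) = 960/ 13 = 73.85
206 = 206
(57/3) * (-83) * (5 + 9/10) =-93043/10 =-9304.30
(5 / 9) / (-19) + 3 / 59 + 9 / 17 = 94507 / 171513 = 0.55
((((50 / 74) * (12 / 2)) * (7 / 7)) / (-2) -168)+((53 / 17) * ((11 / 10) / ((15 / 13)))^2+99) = -965109511 / 14152500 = -68.19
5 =5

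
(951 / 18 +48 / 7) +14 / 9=7717 / 126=61.25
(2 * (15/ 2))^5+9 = 759384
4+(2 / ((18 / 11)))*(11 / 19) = 805 / 171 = 4.71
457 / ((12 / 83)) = 3160.92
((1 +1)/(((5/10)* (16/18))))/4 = 9/8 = 1.12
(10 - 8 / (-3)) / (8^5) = 19 / 49152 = 0.00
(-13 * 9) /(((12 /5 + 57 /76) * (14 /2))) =-260 /49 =-5.31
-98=-98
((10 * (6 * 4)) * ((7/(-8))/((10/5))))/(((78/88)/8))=-12320/13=-947.69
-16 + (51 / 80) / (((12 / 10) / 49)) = 321 / 32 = 10.03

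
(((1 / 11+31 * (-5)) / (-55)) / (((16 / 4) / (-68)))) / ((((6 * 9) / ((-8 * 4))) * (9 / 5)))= 154496 / 9801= 15.76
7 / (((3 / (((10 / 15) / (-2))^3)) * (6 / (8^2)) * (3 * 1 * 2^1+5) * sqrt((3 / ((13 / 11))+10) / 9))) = -224 * sqrt(2119) / 145233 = -0.07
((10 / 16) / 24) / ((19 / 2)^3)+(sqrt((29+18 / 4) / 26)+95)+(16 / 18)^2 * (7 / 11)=sqrt(871) / 26+4669224581 / 48890952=96.64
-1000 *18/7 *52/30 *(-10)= 312000/7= 44571.43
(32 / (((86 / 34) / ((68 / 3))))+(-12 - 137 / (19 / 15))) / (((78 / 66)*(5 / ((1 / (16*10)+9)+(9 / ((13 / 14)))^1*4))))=10380436561 / 7706400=1346.99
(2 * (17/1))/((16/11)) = 187/8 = 23.38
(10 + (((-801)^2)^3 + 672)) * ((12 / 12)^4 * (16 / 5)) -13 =4225859747993687663 / 5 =845171949598737532.60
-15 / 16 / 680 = -3 / 2176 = -0.00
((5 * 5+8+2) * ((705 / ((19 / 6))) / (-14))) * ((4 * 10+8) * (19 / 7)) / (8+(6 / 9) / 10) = -7614000 / 847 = -8989.37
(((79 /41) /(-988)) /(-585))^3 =493039 /13307301667993214232000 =0.00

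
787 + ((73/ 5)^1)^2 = 25004/ 25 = 1000.16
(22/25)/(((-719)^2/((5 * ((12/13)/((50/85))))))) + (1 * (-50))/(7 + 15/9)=-969299631/168012325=-5.77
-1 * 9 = -9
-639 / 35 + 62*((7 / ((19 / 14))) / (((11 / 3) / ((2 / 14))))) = -42411 / 7315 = -5.80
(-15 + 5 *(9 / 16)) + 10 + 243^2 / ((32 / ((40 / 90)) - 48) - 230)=-475997 / 1648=-288.83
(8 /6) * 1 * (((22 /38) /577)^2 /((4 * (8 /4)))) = 121 /721124214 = 0.00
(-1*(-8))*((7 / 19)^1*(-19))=-56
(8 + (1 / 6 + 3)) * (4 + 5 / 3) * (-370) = -210715 / 9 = -23412.78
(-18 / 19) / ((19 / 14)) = -252 / 361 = -0.70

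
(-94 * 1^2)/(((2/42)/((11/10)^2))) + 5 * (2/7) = -835489/350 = -2387.11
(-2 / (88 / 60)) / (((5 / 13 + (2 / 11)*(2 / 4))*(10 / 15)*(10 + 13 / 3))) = -1755 / 5848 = -0.30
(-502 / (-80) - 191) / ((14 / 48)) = -22167 / 35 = -633.34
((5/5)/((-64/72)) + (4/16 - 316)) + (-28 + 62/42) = -57691/168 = -343.40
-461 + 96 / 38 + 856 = 7553 / 19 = 397.53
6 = 6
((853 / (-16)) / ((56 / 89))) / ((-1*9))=75917 / 8064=9.41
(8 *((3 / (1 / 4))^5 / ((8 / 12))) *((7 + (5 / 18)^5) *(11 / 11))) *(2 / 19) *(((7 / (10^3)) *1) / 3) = 2963542624 / 577125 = 5135.01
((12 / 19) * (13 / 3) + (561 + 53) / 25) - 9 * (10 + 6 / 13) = -412842 / 6175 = -66.86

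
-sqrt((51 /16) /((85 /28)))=-sqrt(105) /10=-1.02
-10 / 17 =-0.59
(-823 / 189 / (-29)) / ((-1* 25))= -823 / 137025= -0.01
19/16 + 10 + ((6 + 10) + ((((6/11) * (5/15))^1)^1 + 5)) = 5697/176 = 32.37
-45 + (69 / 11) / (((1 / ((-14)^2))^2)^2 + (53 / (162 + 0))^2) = 155098416539889 / 11400101582507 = 13.61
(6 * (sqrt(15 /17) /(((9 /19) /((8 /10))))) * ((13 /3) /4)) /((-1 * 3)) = -494 * sqrt(255) /2295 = -3.44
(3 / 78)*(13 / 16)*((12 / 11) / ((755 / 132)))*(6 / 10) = 27 / 7550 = 0.00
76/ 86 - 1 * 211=-9035/ 43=-210.12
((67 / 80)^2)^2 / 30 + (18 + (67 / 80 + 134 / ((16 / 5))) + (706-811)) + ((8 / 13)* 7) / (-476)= -12024930282259 / 271564800000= -44.28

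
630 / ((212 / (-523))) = -164745 / 106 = -1554.20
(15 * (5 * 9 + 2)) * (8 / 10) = 564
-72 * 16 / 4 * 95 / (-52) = 6840 / 13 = 526.15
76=76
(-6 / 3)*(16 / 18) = -16 / 9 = -1.78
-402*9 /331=-3618 /331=-10.93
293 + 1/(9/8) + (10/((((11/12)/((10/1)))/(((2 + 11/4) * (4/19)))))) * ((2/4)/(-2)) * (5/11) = 306545/1089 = 281.49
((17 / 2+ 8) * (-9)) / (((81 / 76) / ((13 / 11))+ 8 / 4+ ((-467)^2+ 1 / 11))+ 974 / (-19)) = -537966 / 789888883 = -0.00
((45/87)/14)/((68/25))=375/27608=0.01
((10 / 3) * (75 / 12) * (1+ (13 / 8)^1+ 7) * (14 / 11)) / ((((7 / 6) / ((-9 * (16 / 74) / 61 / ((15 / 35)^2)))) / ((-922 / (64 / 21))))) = 415072875 / 36112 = 11494.04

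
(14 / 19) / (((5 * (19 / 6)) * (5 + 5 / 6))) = 72 / 9025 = 0.01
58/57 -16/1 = -854/57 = -14.98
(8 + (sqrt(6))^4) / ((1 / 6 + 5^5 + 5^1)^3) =9504 / 6624546273541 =0.00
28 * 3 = 84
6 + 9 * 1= 15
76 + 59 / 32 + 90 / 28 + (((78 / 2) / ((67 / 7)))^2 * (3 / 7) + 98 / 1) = 187204085 / 1005536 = 186.17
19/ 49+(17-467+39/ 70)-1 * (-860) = 201363/ 490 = 410.94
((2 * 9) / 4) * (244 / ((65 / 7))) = 7686 / 65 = 118.25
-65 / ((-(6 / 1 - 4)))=65 / 2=32.50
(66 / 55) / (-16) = -3 / 40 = -0.08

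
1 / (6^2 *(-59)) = -0.00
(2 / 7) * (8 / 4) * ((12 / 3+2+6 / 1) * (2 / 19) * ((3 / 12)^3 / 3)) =1 / 266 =0.00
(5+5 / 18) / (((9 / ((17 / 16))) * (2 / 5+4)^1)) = 8075 / 57024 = 0.14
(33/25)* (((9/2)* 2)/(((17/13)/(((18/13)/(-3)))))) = -1782/425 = -4.19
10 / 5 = 2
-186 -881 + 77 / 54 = -57541 / 54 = -1065.57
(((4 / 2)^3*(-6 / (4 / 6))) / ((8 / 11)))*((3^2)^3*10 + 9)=-722601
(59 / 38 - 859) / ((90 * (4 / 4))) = -10861 / 1140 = -9.53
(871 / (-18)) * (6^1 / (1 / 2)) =-580.67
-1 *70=-70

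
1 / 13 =0.08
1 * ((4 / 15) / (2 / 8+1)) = 16 / 75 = 0.21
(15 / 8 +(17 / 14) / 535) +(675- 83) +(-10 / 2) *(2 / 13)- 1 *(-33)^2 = -193140001 / 389480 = -495.89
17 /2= 8.50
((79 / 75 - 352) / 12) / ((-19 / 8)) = 52642 / 4275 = 12.31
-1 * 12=-12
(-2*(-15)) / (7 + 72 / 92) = 690 / 179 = 3.85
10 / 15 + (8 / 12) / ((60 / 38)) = 49 / 45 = 1.09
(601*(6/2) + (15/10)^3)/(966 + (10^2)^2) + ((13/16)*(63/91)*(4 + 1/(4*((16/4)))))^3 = 1112858481651/91989475328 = 12.10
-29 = -29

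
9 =9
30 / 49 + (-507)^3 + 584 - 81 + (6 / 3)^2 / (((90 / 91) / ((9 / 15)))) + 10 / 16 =-3831506088281 / 29400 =-130323336.34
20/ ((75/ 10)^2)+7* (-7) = -2189/ 45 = -48.64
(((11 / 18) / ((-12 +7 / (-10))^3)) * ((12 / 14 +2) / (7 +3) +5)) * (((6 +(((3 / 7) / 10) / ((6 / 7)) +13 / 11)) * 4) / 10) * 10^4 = -45.62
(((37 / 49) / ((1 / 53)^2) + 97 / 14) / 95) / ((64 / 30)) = 625635 / 59584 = 10.50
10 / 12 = 5 / 6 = 0.83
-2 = -2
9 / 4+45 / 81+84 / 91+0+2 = 2681 / 468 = 5.73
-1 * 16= -16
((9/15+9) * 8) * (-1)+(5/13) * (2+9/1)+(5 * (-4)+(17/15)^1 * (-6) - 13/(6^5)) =-50226029/505440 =-99.37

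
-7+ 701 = 694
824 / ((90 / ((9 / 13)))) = 412 / 65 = 6.34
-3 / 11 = -0.27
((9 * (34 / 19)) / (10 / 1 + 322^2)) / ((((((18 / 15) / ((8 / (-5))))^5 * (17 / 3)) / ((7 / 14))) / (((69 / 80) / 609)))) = -736 / 8998824555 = -0.00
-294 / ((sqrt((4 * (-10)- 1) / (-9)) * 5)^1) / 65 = -882 * sqrt(41) / 13325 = -0.42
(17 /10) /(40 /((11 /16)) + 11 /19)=3553 /122810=0.03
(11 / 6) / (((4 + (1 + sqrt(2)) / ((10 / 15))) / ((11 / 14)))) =1331 / 4326 - 121 * sqrt(2) / 1442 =0.19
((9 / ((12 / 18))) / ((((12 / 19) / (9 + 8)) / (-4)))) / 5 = -2907 / 10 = -290.70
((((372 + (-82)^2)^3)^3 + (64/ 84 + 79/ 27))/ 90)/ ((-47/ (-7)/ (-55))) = -94836812934477256625791504905324731891/ 22842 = -4151861173911096078530405000000000.00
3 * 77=231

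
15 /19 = 0.79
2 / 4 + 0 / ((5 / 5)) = 1 / 2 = 0.50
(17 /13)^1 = 17 /13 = 1.31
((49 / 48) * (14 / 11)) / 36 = 0.04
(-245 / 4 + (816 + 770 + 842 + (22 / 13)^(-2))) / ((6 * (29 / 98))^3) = 11232302977 / 26559621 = 422.91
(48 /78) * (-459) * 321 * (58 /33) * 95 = -2164901040 /143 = -15139168.11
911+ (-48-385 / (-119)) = 14726 / 17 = 866.24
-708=-708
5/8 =0.62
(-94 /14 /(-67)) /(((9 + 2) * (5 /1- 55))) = -0.00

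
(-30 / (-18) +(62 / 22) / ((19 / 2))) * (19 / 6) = 1231 / 198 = 6.22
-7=-7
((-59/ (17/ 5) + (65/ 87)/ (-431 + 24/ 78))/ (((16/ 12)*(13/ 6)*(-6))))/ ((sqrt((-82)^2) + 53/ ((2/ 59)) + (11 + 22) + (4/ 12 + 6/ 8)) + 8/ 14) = 0.00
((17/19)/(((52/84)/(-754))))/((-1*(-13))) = -20706/247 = -83.83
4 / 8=0.50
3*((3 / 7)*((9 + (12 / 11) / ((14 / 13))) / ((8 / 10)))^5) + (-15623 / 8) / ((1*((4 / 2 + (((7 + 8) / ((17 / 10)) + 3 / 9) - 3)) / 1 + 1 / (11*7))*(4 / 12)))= 245386170134525369334789 / 622481707789534208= 394206.23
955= 955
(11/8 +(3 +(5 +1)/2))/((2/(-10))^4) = 36875/8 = 4609.38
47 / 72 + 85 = 6167 / 72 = 85.65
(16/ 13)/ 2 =8/ 13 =0.62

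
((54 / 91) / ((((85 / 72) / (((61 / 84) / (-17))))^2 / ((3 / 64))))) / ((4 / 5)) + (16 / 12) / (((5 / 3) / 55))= 2621840491169 / 59587222240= 44.00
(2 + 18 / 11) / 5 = 8 / 11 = 0.73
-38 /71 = -0.54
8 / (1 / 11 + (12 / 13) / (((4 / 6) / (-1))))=-1144 / 185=-6.18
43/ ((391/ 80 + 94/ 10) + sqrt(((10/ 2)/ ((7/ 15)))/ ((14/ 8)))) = 2.57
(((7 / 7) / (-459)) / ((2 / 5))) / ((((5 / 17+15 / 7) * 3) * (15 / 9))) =-7 / 15660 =-0.00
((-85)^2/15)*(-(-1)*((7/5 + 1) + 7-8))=2023/3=674.33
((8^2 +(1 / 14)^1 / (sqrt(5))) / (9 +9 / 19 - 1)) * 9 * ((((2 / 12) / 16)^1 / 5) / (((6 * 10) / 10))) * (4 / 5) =19 * sqrt(5) / 4508000 +76 / 4025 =0.02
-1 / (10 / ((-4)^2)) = -8 / 5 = -1.60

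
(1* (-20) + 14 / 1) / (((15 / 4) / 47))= -75.20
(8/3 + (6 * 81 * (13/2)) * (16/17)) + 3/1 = 151921/51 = 2978.84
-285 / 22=-12.95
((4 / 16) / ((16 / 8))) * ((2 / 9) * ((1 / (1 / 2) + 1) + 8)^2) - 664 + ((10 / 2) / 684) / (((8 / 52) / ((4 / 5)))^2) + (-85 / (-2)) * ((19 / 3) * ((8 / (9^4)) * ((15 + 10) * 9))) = -487496287 / 831060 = -586.60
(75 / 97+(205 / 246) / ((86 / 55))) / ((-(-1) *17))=65375 / 850884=0.08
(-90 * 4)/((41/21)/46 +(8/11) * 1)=-3825360/8179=-467.71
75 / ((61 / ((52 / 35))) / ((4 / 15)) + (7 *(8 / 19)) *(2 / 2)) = 296400 / 620123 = 0.48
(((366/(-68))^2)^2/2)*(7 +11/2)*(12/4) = 84113484075/5345344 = 15735.84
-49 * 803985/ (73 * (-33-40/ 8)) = 14201.61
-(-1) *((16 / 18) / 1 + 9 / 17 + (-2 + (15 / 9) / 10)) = -127 / 306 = -0.42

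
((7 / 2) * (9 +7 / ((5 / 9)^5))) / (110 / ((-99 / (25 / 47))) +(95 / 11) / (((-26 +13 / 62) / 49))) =-1916008975881 / 65874625000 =-29.09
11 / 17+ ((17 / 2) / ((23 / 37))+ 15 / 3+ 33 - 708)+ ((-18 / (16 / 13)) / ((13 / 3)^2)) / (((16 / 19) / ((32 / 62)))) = -827140241 / 1260584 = -656.16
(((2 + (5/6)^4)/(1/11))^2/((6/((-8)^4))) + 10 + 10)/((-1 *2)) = -5009155906/19683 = -254491.49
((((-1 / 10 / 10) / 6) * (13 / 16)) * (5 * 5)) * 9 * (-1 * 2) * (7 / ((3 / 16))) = 91 / 4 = 22.75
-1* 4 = -4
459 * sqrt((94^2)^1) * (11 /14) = 237303 /7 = 33900.43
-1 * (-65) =65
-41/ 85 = -0.48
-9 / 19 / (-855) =1 / 1805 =0.00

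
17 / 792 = 0.02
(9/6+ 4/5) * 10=23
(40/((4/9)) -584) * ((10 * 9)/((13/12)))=-41040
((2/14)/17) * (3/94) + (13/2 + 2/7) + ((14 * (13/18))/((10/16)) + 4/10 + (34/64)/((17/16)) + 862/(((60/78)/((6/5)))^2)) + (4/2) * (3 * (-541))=-10106708161/8988750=-1124.37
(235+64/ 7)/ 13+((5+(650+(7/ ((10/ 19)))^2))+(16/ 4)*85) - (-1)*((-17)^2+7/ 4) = 3370231/ 2275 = 1481.42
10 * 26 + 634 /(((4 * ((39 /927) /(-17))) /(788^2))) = -516998281492 /13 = -39769098576.31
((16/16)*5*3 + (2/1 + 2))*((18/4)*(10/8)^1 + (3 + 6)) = 2223/8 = 277.88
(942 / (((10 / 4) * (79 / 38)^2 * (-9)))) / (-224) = 56677 / 1310610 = 0.04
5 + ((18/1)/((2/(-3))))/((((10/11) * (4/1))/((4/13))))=2.72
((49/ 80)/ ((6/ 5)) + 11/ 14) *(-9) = -2613/ 224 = -11.67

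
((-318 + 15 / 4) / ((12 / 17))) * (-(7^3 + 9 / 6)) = 4907747 / 32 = 153367.09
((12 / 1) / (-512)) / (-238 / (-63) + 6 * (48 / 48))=-27 / 11264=-0.00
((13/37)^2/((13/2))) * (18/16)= 0.02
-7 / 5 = -1.40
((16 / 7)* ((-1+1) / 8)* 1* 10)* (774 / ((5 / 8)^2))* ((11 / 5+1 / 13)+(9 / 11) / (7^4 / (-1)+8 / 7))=0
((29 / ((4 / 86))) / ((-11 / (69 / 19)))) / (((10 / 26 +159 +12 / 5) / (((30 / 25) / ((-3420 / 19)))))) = 372853 / 43956880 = 0.01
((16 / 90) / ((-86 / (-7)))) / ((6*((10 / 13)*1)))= 91 / 29025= 0.00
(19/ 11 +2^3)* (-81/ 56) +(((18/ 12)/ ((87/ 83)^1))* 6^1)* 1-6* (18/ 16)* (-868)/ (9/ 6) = 69678825/ 17864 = 3900.52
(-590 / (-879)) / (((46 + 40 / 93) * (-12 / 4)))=-9145 / 1897761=-0.00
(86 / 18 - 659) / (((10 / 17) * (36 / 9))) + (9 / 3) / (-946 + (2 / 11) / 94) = -2039817089 / 7336215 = -278.05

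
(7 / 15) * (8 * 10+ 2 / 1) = 574 / 15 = 38.27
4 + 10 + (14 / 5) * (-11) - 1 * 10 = -134 / 5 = -26.80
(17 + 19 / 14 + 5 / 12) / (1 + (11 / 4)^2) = 6308 / 2877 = 2.19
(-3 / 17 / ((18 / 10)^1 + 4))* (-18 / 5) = 54 / 493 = 0.11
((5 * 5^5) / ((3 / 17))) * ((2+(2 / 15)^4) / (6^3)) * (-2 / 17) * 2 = -1265825 / 6561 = -192.93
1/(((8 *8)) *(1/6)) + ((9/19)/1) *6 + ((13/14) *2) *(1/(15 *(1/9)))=86187/21280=4.05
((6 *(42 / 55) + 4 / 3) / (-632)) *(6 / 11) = -244 / 47795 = -0.01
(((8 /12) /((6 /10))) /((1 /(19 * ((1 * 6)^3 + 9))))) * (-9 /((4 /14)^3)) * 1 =-1832906.25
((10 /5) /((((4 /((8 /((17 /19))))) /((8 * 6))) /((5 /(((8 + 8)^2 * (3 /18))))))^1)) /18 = 95 /68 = 1.40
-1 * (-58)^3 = 195112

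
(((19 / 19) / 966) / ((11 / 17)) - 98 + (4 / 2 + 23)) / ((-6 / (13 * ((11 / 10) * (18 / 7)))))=447.38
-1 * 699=-699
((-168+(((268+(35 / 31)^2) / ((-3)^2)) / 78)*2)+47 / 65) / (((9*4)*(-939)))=140413933 / 28506152610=0.00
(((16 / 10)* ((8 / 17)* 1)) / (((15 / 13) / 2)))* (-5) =-1664 / 255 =-6.53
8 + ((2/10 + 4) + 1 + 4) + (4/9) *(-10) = 574/45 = 12.76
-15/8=-1.88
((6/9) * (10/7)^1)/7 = 0.14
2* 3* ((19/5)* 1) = 114/5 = 22.80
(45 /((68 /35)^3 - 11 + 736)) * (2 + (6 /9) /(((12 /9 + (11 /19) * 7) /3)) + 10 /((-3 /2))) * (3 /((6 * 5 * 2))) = -42403375 /3213144583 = -0.01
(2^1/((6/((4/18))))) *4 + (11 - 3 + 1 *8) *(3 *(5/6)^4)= 211/9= 23.44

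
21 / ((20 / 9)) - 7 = 49 / 20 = 2.45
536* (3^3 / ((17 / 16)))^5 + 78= 8064612966196398 / 1419857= 5679876893.37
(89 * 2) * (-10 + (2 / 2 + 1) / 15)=-26344 / 15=-1756.27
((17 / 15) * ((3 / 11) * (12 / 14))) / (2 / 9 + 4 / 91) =5967 / 5995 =1.00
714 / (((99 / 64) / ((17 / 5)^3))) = 74834816 / 4125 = 18141.77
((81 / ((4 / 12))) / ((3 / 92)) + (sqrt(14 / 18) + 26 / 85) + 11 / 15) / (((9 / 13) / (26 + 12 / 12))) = 13 * sqrt(7) + 4941365 / 17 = 290702.92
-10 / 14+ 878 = 6141 / 7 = 877.29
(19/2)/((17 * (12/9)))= 57/136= 0.42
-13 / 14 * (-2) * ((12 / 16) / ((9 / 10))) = 65 / 42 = 1.55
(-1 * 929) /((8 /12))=-2787 /2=-1393.50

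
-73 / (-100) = 73 / 100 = 0.73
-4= -4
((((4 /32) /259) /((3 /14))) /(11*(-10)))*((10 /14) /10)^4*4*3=-1 /156353120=-0.00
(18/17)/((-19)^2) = 0.00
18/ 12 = 3/ 2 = 1.50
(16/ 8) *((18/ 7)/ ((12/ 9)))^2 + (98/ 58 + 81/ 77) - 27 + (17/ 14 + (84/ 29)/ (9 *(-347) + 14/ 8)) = -276873609/ 17741185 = -15.61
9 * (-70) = -630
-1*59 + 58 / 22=-620 / 11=-56.36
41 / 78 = 0.53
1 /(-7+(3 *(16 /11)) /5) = -55 /337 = -0.16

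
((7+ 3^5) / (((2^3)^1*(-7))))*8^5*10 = -10240000 / 7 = -1462857.14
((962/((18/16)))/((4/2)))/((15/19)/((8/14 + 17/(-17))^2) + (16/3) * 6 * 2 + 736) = 73112/137535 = 0.53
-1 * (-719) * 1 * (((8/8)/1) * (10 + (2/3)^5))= 1770178/243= 7284.68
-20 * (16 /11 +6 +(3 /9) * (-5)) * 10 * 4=-152800 /33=-4630.30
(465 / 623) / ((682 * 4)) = 15 / 54824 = 0.00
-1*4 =-4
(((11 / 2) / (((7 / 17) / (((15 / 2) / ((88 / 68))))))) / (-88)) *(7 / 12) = -1445 / 2816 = -0.51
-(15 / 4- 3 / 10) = -69 / 20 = -3.45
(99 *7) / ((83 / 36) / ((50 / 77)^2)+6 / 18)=62370000 / 522107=119.46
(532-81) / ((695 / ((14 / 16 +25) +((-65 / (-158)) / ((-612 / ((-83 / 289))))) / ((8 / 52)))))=16.79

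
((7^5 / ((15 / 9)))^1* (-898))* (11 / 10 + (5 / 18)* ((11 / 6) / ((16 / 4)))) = -11114086.27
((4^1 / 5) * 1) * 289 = 1156 / 5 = 231.20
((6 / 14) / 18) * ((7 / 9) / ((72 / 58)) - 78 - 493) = -184801 / 13608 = -13.58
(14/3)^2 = 196/9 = 21.78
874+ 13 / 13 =875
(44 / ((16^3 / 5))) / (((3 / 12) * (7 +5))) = 55 / 3072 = 0.02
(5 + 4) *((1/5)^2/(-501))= -3/4175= -0.00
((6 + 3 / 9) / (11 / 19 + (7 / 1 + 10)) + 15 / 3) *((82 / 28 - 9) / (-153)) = 26855 / 126252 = 0.21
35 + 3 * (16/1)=83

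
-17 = -17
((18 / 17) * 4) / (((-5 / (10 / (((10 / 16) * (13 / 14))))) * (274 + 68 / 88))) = -118272 / 2226575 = -0.05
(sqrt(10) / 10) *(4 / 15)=2 *sqrt(10) / 75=0.08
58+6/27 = 524/9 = 58.22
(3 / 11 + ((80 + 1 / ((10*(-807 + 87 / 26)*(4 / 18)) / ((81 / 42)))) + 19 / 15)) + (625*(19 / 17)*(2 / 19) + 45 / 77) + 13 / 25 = 7766456209 / 49730100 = 156.17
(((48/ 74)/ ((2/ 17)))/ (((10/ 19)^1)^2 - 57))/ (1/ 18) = -1325592/ 757649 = -1.75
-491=-491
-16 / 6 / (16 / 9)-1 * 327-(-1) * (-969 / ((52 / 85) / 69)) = -109620.52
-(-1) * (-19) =-19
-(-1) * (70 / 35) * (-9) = -18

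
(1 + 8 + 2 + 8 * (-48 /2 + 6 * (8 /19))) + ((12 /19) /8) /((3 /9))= -6101 /38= -160.55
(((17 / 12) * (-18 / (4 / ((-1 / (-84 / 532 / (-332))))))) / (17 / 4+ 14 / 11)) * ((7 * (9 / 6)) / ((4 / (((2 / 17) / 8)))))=121429 / 1296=93.70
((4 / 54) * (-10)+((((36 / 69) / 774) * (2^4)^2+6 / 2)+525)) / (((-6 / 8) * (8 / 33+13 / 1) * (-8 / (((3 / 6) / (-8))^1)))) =-38731033 / 93353688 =-0.41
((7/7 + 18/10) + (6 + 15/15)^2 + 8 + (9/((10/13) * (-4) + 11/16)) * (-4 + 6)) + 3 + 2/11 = 55.45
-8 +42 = 34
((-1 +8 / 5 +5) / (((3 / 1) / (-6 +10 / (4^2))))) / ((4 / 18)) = -903 / 20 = -45.15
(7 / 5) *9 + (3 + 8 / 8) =83 / 5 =16.60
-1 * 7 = -7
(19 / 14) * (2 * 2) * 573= 21774 / 7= 3110.57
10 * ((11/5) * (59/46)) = 649/23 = 28.22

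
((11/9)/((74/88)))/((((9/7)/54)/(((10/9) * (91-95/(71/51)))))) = 109500160/70929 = 1543.80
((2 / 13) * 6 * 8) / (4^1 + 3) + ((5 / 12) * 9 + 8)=4661 / 364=12.80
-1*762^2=-580644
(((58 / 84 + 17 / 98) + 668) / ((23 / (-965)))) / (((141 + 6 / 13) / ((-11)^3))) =1641737968585 / 6217659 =264044.39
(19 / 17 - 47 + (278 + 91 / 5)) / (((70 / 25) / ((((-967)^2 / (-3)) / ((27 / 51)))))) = -19895888653 / 378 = -52634626.07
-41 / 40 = -1.02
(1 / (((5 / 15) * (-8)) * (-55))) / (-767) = -0.00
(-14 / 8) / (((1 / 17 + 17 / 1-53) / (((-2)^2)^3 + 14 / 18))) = 69377 / 21996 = 3.15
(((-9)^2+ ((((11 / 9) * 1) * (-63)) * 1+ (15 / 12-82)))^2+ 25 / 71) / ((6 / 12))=6692079 / 568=11781.83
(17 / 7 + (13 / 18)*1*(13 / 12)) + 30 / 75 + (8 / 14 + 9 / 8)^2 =2747119 / 423360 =6.49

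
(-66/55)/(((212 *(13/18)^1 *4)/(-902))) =1.77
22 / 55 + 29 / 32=209 / 160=1.31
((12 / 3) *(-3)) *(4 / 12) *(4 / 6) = -8 / 3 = -2.67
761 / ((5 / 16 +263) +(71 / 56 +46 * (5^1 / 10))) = 85232 / 32209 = 2.65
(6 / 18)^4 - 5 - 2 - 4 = -890 / 81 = -10.99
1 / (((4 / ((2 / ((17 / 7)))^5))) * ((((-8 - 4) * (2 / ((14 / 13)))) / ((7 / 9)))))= -1647086 / 498369807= -0.00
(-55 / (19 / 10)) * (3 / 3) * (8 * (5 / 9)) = -128.65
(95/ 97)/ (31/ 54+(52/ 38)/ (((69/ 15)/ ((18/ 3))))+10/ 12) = 0.31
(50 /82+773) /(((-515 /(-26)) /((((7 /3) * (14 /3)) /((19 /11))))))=888992104 /3610665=246.21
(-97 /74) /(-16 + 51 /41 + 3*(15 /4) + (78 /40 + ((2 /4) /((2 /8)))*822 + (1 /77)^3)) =-9078158705 /11374918720012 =-0.00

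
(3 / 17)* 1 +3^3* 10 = 270.18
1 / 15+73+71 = 2161 / 15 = 144.07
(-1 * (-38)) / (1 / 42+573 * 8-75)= 1596 / 189379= 0.01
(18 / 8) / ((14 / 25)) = 225 / 56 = 4.02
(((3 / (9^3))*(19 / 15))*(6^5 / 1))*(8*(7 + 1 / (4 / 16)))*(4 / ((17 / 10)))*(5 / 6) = 1070080 / 153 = 6993.99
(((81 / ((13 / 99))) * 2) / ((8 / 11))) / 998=88209 / 51896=1.70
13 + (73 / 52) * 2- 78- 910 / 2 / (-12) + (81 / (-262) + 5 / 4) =-238435 / 10218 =-23.33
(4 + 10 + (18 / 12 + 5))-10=21 / 2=10.50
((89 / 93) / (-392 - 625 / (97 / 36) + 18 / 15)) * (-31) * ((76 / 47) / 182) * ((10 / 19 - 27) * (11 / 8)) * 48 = -43423990 / 58718933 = -0.74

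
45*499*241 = 5411655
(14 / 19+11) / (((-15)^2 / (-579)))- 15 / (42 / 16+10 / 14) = -9245293 / 266475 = -34.69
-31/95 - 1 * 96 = -9151/95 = -96.33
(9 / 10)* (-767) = -6903 / 10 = -690.30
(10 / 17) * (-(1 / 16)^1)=-0.04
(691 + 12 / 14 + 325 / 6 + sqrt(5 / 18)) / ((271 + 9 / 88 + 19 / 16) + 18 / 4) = 88 * sqrt(10) / 146145 + 2757304 / 1023015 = 2.70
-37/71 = -0.52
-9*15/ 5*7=-189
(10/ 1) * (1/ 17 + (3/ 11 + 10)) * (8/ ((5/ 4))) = 123648/ 187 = 661.22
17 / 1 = 17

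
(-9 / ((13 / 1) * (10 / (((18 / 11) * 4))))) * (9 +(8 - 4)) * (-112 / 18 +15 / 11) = 17316 / 605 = 28.62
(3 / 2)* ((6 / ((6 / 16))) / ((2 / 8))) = 96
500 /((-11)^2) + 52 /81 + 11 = 154603 /9801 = 15.77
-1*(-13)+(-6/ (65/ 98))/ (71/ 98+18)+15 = 27.52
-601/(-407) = 601/407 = 1.48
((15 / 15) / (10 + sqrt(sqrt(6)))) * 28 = 28 / (6^(1 / 4) + 10) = 2.42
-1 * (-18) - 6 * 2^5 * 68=-13038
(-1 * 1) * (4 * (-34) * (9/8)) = 153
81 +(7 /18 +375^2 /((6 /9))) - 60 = 1898630 /9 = 210958.89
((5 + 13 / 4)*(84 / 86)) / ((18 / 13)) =1001 / 172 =5.82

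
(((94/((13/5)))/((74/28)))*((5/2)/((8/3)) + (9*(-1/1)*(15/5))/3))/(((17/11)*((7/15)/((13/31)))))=-5001975/77996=-64.13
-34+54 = 20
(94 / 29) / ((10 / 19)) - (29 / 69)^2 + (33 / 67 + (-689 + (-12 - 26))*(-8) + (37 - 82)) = 5777.47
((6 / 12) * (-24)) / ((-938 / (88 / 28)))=132 / 3283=0.04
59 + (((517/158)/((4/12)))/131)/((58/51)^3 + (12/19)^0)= 400464017567/6784038574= 59.03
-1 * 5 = -5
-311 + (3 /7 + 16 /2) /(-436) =-949231 /3052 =-311.02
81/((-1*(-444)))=27/148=0.18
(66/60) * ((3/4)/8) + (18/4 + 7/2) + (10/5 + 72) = 82.10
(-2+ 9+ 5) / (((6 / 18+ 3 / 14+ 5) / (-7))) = -3528 / 233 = -15.14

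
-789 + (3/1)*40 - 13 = -682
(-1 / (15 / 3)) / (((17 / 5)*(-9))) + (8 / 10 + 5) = 4442 / 765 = 5.81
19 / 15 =1.27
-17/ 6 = -2.83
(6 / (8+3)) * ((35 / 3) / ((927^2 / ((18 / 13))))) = 140 / 13653783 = 0.00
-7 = -7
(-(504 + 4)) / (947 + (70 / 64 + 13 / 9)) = -0.53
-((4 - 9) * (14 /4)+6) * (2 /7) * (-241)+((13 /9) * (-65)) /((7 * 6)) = -794.09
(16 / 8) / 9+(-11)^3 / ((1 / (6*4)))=-287494 / 9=-31943.78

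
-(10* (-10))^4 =-100000000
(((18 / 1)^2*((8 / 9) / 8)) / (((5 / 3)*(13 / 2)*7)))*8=1728 / 455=3.80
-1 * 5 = -5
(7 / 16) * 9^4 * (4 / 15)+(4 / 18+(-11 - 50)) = 126841 / 180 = 704.67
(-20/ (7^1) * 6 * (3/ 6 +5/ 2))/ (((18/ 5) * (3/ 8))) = -800/ 21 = -38.10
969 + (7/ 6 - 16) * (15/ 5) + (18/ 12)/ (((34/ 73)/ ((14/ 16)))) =504461/ 544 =927.32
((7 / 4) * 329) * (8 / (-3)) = -4606 / 3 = -1535.33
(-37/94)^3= -50653/830584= -0.06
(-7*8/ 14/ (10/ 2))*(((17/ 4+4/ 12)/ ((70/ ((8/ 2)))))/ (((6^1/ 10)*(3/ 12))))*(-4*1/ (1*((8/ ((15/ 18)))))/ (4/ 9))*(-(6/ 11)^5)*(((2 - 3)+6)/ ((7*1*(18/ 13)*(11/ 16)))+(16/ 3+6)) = -0.76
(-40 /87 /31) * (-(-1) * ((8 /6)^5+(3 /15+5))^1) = -91504 /655371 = -0.14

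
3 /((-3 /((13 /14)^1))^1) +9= 113 /14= 8.07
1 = 1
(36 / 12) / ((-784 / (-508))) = 381 / 196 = 1.94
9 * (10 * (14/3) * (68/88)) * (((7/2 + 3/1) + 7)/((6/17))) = 273105/22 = 12413.86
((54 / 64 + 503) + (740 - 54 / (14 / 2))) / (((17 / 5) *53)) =1384465 / 201824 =6.86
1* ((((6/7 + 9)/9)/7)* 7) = 23/21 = 1.10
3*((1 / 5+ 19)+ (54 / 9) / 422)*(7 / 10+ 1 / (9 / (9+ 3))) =1236531 / 10550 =117.21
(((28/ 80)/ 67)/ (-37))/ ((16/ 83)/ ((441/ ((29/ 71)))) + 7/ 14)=-18191691/ 64447579390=-0.00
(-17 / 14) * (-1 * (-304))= -2584 / 7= -369.14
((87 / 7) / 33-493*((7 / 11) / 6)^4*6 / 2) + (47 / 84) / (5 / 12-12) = 124112657 / 879162768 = 0.14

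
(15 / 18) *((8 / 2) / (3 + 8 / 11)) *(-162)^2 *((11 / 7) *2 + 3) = 41378040 / 287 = 144174.36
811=811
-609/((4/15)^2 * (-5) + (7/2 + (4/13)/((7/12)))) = -171990/1037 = -165.85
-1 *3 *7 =-21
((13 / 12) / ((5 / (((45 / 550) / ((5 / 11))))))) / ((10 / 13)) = 507 / 10000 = 0.05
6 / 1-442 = -436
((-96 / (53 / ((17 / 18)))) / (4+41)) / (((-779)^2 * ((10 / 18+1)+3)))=-272 / 19779982395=-0.00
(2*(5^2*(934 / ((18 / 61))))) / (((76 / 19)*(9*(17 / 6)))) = 712175 / 459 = 1551.58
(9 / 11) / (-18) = -1 / 22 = -0.05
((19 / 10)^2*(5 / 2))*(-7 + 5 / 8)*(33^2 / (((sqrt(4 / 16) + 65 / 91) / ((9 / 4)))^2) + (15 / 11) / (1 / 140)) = -54119947833 / 239360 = -226102.72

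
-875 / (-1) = 875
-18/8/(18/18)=-9/4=-2.25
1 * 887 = 887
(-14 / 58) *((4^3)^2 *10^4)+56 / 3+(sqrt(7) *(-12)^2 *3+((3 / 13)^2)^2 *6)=-9885734.90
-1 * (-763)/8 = 763/8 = 95.38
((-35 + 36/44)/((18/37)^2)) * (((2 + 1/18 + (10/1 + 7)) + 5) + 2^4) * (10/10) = -46391303/8019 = -5785.17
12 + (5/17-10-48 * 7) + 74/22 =-61774/187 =-330.34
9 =9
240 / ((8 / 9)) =270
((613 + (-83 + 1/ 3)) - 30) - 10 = 1471/ 3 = 490.33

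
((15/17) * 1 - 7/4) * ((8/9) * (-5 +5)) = 0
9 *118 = 1062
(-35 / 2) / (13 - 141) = 35 / 256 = 0.14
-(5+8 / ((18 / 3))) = -19 / 3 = -6.33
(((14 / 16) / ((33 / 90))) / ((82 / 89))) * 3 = 28035 / 3608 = 7.77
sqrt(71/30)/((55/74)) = 37 * sqrt(2130)/825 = 2.07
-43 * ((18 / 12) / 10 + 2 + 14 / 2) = -7869 / 20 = -393.45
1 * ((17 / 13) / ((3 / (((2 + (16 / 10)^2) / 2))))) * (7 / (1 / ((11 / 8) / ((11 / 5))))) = 2261 / 520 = 4.35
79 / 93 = 0.85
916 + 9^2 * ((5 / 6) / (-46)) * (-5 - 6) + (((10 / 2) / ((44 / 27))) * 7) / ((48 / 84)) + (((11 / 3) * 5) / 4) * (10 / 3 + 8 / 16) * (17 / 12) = 217415227 / 218592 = 994.62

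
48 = 48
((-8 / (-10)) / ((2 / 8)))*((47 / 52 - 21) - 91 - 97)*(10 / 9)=-28856 / 39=-739.90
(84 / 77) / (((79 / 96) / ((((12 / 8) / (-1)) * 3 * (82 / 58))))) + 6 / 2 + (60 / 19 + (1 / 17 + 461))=458.78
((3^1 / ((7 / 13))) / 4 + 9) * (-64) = -4656 / 7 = -665.14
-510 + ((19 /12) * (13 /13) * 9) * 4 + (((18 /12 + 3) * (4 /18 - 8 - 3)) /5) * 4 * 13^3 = -85696.60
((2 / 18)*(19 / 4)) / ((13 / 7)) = 133 / 468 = 0.28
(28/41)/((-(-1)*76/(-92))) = -0.83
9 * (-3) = -27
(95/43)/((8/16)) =190/43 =4.42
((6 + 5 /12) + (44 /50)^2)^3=156878610917237 /421875000000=371.86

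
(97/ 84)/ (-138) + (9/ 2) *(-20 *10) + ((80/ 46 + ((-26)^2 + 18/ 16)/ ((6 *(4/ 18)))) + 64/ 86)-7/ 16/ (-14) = -97111703/ 249228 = -389.65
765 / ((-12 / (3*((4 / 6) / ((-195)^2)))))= -17 / 5070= -0.00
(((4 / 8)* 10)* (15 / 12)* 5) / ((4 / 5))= 625 / 16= 39.06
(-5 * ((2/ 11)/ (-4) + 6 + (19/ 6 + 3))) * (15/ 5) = -2000/ 11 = -181.82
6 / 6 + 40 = 41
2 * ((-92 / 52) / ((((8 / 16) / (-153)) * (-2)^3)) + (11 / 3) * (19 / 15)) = -126.06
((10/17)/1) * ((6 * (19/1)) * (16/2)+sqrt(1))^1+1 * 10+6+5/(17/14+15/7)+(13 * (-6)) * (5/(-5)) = 505406/799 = 632.55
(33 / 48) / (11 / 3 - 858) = -3 / 3728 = -0.00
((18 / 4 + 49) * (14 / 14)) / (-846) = -107 / 1692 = -0.06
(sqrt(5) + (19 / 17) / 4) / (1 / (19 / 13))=361 / 884 + 19 * sqrt(5) / 13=3.68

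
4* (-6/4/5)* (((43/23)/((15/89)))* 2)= -15308/575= -26.62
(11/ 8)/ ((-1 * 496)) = -11/ 3968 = -0.00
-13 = -13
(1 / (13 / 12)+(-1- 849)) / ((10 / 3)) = -16557 / 65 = -254.72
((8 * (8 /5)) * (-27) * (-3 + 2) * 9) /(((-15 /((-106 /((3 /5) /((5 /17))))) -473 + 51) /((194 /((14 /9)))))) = -1439150976 /1564549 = -919.85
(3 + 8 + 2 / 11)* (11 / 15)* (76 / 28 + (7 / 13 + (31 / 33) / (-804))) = 321876691 / 12072060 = 26.66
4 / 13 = 0.31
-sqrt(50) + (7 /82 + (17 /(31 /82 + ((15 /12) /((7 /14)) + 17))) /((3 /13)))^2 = 577777853689 /40196240100-5 * sqrt(2) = 7.30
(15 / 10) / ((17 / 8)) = 12 / 17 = 0.71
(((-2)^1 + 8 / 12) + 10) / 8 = 13 / 12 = 1.08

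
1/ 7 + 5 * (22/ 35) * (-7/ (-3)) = 157/ 21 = 7.48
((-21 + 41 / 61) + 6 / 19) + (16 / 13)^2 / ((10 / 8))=-18412114 / 979355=-18.80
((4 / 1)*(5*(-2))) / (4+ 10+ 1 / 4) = -160 / 57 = -2.81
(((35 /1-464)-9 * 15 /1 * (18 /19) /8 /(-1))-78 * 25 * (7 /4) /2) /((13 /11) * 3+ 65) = -221463 /7163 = -30.92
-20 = -20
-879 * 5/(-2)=4395/2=2197.50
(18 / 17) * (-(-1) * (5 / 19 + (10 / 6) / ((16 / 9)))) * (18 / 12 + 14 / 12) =1095 / 323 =3.39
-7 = -7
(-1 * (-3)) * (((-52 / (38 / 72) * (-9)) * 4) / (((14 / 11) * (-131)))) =-1111968 / 17423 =-63.82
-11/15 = -0.73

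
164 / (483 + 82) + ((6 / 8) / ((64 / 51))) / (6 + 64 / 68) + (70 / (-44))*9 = -2617473953 / 187742720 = -13.94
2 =2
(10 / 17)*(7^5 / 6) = 84035 / 51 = 1647.75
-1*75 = -75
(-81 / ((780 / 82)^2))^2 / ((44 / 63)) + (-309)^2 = 95482.15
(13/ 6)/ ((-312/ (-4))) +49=1765/ 36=49.03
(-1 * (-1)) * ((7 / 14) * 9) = 9 / 2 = 4.50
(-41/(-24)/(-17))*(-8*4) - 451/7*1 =-61.21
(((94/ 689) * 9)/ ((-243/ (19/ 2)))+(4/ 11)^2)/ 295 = 37919/ 132806817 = 0.00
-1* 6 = -6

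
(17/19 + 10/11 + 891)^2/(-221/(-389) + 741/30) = 135442281470240/4293536533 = 31545.62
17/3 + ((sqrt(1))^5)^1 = 20/3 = 6.67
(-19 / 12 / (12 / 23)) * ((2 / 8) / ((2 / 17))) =-7429 / 1152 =-6.45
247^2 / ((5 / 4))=244036 / 5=48807.20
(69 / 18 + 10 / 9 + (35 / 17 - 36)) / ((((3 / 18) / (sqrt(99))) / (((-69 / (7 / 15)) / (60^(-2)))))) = 33060798000 *sqrt(11) / 119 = 921430775.09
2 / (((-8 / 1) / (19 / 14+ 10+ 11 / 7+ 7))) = -279 / 56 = -4.98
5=5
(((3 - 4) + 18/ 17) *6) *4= 1.41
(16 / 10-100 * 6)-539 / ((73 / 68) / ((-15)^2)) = -41451916 / 365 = -113566.89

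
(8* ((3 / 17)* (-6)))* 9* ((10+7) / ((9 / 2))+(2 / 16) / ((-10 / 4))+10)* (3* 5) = -266868 / 17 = -15698.12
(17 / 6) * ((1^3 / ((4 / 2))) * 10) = 85 / 6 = 14.17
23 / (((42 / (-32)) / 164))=-60352 / 21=-2873.90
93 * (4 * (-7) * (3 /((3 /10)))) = -26040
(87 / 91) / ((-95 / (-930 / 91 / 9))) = 1798 / 157339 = 0.01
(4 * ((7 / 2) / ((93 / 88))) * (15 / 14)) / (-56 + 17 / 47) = -4136 / 16213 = -0.26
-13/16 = -0.81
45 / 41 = 1.10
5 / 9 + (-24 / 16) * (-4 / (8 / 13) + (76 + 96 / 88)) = -41711 / 396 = -105.33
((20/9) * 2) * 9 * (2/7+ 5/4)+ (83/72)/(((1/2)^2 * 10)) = 77981/1260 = 61.89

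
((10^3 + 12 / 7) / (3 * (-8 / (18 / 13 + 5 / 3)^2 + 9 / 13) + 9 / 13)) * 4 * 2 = 368817176 / 8811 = 41858.72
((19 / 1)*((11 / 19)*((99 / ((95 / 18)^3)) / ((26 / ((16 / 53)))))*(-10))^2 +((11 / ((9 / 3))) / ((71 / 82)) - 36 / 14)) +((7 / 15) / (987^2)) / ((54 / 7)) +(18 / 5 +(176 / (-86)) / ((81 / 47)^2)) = 757910590667015441927742001217 / 164291184746523312857971751250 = 4.61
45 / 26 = 1.73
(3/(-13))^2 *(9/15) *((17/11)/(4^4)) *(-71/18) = -3621/4759040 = -0.00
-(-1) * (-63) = -63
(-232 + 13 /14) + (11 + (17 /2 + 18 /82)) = -211.35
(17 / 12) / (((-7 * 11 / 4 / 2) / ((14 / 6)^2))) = -238 / 297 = -0.80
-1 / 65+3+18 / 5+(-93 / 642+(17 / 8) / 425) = 1792931 / 278200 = 6.44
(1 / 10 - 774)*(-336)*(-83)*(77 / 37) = -8309271432 / 185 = -44914980.71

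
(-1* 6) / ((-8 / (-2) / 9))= -27 / 2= -13.50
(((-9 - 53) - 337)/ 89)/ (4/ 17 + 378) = -6783/ 572270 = -0.01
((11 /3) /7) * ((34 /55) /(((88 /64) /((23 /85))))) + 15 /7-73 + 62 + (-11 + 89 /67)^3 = -1586638095466 /1736906325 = -913.49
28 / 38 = 14 / 19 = 0.74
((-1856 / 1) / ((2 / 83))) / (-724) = 106.39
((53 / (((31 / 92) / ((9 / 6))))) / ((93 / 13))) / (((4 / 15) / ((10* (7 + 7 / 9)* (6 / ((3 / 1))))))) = 55464500 / 2883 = 19238.47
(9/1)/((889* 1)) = 9/889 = 0.01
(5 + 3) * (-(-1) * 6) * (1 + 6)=336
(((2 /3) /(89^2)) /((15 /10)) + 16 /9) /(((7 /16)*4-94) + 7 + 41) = -506960 /12618153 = -0.04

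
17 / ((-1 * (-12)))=17 / 12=1.42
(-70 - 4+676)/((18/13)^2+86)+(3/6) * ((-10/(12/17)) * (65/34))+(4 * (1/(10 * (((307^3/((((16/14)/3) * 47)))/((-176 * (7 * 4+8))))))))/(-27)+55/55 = -3084486204757339/541684022158440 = -5.69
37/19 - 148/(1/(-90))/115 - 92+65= 39668/437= 90.77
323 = 323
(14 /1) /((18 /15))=35 /3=11.67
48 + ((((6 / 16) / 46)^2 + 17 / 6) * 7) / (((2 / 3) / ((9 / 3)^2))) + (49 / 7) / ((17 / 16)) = 322.34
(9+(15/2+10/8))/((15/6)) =7.10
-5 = -5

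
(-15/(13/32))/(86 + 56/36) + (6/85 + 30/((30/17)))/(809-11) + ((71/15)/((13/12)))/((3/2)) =145484441/57904210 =2.51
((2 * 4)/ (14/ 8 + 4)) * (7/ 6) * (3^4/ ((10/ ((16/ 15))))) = 8064/ 575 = 14.02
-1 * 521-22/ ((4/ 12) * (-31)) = -16085/ 31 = -518.87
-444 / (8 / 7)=-777 / 2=-388.50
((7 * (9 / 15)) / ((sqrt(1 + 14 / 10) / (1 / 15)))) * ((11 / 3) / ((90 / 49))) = 3773 * sqrt(15) / 40500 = 0.36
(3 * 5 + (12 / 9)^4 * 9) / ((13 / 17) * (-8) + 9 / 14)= -93058 / 11727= -7.94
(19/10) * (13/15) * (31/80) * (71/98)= 543647/1176000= 0.46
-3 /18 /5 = -1 /30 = -0.03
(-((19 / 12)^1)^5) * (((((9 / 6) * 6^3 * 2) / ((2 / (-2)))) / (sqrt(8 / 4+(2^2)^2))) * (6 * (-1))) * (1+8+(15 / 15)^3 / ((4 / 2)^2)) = -91615663 * sqrt(2) / 1536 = -84351.64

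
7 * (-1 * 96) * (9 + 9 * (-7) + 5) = 32928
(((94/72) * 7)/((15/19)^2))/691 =118769/5597100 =0.02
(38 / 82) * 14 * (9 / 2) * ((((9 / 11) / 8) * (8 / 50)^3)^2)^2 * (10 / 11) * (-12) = -772032135168 / 78714978694915771484375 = -0.00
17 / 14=1.21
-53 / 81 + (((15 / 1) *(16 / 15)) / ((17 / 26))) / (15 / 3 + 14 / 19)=542015 / 150093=3.61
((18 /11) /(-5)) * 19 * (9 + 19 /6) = -4161 /55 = -75.65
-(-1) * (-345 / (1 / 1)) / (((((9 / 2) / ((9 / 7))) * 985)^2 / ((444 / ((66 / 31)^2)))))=-0.00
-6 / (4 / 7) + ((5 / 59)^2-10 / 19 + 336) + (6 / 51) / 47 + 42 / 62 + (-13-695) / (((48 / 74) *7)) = 1946383532605 / 11467378237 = 169.73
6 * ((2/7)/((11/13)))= 156/77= 2.03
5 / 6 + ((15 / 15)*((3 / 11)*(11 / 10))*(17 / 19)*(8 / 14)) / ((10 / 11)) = 19991 / 19950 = 1.00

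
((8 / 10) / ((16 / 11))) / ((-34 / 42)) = -231 / 340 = -0.68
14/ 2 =7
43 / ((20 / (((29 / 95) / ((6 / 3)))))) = 1247 / 3800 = 0.33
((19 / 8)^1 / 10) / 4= 0.06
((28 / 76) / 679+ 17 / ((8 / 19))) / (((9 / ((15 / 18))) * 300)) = 595297 / 47770560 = 0.01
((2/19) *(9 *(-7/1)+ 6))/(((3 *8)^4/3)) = -1/18432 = -0.00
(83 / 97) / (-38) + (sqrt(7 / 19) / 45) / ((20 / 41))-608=-2241171 / 3686 + 41 * sqrt(133) / 17100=-607.99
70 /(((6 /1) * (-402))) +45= 54235 /1206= 44.97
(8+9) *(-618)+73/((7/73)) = -68213/7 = -9744.71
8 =8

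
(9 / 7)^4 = 6561 / 2401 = 2.73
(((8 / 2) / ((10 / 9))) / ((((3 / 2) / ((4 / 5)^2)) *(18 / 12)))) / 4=32 / 125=0.26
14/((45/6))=28/15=1.87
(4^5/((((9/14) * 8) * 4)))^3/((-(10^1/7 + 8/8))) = -629407744/12393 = -50787.36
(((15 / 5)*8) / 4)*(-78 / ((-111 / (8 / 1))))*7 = 8736 / 37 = 236.11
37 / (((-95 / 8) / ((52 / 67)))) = -15392 / 6365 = -2.42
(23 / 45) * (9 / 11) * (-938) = -21574 / 55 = -392.25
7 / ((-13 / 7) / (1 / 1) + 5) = 49 / 22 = 2.23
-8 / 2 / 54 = -2 / 27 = -0.07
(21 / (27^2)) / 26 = 7 / 6318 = 0.00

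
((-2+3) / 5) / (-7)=-1 / 35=-0.03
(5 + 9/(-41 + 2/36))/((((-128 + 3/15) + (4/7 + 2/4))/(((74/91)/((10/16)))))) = -320864/6537927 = -0.05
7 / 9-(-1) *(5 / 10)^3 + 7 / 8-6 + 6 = 16 / 9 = 1.78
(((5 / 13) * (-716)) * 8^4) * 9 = -131973120 / 13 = -10151778.46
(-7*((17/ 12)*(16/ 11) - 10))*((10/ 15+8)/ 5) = 47684/ 495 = 96.33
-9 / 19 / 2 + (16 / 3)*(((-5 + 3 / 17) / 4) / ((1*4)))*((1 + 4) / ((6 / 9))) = -7943 / 646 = -12.30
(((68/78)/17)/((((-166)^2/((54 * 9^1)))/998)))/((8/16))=161676/89557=1.81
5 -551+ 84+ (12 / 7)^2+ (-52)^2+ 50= 112452 / 49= 2294.94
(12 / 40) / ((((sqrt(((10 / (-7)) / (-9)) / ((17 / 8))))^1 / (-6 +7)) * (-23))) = -9 * sqrt(595) / 4600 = -0.05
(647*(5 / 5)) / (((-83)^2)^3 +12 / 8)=1294 / 653880746741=0.00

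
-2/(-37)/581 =2/21497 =0.00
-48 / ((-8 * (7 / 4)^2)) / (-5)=-96 / 245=-0.39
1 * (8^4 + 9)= 4105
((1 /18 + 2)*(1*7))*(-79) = -20461 /18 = -1136.72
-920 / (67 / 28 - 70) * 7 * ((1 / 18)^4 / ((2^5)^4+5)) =11270 / 13023347708313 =0.00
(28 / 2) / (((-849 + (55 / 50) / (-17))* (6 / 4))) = -4760 / 433023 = -0.01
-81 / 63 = -9 / 7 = -1.29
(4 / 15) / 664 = 1 / 2490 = 0.00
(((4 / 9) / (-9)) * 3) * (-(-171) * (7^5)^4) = -6064212238618512076 / 3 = -2021404079539504025.33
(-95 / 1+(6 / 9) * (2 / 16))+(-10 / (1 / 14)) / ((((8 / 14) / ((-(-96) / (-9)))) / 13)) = 406541 / 12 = 33878.42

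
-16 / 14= -8 / 7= -1.14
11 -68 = -57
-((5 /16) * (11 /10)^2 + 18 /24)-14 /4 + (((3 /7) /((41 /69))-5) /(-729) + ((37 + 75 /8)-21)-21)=-16554103 /66951360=-0.25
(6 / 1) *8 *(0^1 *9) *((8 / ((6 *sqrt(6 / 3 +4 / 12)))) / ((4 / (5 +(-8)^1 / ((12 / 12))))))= 0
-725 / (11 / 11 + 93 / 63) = -15225 / 52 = -292.79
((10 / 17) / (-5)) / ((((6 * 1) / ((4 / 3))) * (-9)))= 4 / 1377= 0.00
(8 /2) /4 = 1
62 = 62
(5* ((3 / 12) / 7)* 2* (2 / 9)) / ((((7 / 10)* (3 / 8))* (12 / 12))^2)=32000 / 27783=1.15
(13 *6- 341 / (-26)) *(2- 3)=-2369 / 26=-91.12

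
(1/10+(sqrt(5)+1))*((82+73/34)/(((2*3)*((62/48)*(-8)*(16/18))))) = -25749*sqrt(5)/16864 - 283239/168640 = -5.09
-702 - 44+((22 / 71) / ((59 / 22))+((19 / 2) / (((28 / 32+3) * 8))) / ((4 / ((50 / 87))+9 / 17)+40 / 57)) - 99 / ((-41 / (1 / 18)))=-787838297115263 / 1056490100389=-745.71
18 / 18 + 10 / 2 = 6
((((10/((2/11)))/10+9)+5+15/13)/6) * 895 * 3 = 9242.60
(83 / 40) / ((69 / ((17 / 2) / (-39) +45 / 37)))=0.03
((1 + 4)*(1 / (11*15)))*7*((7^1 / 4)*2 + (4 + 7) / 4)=175 / 132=1.33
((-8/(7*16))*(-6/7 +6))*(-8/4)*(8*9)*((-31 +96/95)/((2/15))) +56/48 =-9493565/798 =-11896.70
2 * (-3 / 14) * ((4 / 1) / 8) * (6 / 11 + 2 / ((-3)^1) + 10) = -163 / 77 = -2.12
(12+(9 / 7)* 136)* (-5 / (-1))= 934.29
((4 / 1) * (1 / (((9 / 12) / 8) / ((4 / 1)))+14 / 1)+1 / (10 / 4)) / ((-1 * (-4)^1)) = 1703 / 30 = 56.77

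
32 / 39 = 0.82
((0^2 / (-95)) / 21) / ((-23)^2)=0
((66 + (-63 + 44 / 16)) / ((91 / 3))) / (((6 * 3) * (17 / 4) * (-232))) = -23 / 2153424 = -0.00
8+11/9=83/9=9.22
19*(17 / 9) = 323 / 9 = 35.89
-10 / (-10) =1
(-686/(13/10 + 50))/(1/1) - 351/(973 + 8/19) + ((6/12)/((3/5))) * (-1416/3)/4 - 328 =-154641476/351405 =-440.07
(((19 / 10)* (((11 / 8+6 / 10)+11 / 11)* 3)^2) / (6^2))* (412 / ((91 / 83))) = 328597913 / 208000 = 1579.80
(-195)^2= 38025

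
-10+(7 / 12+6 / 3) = -89 / 12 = -7.42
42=42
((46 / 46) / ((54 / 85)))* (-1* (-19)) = 1615 / 54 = 29.91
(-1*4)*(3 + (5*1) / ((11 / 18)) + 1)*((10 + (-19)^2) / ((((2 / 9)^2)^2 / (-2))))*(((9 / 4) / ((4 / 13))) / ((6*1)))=6360384303 / 352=18069273.59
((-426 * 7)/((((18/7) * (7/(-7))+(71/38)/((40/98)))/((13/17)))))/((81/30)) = -420.98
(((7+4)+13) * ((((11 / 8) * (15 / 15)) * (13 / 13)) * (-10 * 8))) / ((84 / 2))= -440 / 7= -62.86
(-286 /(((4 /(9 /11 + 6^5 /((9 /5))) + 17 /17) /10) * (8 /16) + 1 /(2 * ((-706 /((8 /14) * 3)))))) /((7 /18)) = -1727435801520 /114701143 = -15060.32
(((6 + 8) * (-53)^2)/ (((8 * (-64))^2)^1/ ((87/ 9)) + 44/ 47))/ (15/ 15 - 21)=-26800669/ 369635800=-0.07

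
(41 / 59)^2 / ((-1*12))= -1681 / 41772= -0.04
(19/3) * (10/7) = 190/21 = 9.05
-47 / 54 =-0.87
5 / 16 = 0.31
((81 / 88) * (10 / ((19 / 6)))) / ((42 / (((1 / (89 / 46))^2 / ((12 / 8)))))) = 142830 / 11588423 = 0.01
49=49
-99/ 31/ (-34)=99/ 1054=0.09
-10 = -10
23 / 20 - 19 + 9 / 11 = -3747 / 220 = -17.03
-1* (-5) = 5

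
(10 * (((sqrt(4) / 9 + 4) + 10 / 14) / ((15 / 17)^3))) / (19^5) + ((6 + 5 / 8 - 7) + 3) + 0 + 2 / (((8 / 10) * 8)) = 2.94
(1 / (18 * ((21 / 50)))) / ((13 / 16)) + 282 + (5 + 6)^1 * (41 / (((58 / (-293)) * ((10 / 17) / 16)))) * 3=-185629.37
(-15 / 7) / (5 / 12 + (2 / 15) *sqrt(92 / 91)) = -292500 / 50987 + 14400 *sqrt(2093) / 356909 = -3.89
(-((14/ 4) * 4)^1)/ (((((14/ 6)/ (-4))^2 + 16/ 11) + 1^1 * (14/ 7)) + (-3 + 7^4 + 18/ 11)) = -22176/ 3807035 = -0.01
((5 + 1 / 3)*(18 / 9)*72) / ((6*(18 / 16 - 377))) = -1024 / 3007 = -0.34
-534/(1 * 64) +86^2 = 7387.66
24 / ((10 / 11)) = 132 / 5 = 26.40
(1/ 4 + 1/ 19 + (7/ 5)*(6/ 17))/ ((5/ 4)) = 5147/ 8075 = 0.64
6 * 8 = 48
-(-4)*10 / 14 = 20 / 7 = 2.86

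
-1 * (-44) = 44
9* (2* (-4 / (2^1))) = -36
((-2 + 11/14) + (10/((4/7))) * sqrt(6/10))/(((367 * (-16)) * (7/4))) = -0.00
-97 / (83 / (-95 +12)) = 97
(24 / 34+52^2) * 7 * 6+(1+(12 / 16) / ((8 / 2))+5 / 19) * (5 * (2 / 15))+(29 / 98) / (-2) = 14383383397 / 126616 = 113598.47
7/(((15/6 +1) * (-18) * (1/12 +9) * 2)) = -2/327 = -0.01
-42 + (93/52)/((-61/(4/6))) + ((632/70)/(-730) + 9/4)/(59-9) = -85045758501/2026115000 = -41.97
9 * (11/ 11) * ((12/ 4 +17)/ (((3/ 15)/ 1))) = 900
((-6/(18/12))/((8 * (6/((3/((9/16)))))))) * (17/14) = -34/63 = -0.54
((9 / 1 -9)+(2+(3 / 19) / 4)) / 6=155 / 456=0.34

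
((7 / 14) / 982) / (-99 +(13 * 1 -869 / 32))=-8 / 1777911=-0.00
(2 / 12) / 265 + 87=138331 / 1590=87.00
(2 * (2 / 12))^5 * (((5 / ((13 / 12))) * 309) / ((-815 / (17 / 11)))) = -7004 / 629343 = -0.01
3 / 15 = 1 / 5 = 0.20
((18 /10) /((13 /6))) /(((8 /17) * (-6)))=-153 /520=-0.29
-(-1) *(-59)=-59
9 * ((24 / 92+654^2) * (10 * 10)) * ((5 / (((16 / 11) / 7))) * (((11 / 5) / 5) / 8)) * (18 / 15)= 112486596453 / 184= 611340198.11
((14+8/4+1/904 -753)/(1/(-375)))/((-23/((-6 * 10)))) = 3747639375/5198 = 720977.18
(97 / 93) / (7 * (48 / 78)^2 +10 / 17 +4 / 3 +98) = 278681 / 27406232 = 0.01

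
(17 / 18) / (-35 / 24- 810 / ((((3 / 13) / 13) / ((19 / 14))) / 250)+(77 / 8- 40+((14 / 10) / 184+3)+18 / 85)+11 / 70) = -930580 / 15254365189071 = -0.00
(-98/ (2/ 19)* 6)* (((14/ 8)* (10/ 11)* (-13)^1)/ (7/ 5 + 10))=111475/ 11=10134.09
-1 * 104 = -104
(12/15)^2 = 16/25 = 0.64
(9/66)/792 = 1/5808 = 0.00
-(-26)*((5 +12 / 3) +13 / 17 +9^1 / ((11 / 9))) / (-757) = -83278 / 141559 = -0.59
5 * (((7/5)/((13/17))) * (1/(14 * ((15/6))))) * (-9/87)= -51/1885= -0.03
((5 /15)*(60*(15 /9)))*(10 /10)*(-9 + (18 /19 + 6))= -1300 /19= -68.42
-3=-3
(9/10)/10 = 9/100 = 0.09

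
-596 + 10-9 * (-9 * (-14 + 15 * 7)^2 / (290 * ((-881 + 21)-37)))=-3925819 / 6670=-588.58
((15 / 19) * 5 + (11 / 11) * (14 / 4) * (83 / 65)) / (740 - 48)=20789 / 1709240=0.01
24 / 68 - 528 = -8970 / 17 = -527.65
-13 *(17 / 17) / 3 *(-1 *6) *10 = 260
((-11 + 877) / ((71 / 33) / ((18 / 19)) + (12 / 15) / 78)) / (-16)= -8359065 / 352324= -23.73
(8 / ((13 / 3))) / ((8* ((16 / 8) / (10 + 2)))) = 18 / 13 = 1.38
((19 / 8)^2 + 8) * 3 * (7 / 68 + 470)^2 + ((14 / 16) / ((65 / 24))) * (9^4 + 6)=174002100711867 / 19235840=9045724.06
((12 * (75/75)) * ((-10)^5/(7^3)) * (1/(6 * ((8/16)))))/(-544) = 12500/5831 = 2.14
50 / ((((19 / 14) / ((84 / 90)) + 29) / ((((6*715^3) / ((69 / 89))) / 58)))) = 318811668175000 / 3981323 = 80076815.72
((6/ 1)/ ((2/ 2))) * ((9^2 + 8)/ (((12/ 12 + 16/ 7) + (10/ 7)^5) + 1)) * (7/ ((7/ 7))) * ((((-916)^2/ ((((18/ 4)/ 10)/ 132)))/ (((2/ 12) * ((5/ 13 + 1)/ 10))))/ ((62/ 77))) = 7739019548882702080/ 1599879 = 4837253035312.48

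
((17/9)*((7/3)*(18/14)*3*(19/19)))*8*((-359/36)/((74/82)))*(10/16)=-1251115/1332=-939.28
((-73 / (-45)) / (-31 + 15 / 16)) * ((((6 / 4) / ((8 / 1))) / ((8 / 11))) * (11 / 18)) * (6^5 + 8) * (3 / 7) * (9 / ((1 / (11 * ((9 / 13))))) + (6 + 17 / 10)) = -12168596957 / 5627700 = -2162.27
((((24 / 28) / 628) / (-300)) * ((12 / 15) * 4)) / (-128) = 1 / 8792000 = 0.00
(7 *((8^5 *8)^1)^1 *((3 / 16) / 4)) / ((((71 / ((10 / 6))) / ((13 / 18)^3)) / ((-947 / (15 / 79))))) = -589081153024 / 155277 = -3793743.78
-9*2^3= -72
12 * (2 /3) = 8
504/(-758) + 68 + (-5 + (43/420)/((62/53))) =616058741/9869160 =62.42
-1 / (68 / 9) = -9 / 68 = -0.13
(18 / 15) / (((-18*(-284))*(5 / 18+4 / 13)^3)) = 1067742 / 912830315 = 0.00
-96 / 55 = -1.75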